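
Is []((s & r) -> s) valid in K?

Tableau for the negation ~[]((s & r) -> s):
1. ~[]((s & r) -> s), u
2. ~((s & r) -> s), v
3. s & r, v
4. ~s, v
5. s, v
6. r, v
Accessibility: uRv
Branch closes: s and ~s both at v.
Every branch of the negation's tableau closes; the branch above is one of them.

Valid in K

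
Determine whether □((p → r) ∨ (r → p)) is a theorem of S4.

Tableau for the negation ¬□((p → r) ∨ (r → p)):
1. ¬□((p → r) ∨ (r → p)), 0
2. ¬((p → r) ∨ (r → p)), 1   [¬□-rule on 1: fresh world 1, 0R1]
3. ¬(p → r), 1   [¬∨-rule on 2]
4. ¬(r → p), 1   [¬∨-rule on 2]
5. p, 1   [¬→-rule on 3]
6. ¬r, 1   [¬→-rule on 3]
7. r, 1   [¬→-rule on 4]
8. ¬p, 1   [¬→-rule on 4]
Accessibility: 0R0, 0R1, 1R1
Branch closes: r and ¬r both at 1.
All branches of the negation close; one closing branch shown above.

Yes, valid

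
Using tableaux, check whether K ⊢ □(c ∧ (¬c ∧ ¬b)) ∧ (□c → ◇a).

Tableau for the negation ¬(□(c ∧ (¬c ∧ ¬b)) ∧ (□c → ◇a)):
1. ¬(□(c ∧ (¬c ∧ ¬b)) ∧ (□c → ◇a)), u
2. ¬(□c → ◇a), u
3. □c, u
4. ¬◇a, u
The negation has an open branch (countermodel exists).

Invalid (countermodel exists)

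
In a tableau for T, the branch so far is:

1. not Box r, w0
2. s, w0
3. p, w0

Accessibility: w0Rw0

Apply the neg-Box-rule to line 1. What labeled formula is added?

a fresh world w1 with w0Rw1, and not r at w1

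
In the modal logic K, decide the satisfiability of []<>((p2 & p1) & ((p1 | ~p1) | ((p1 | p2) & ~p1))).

Satisfiable

1. []<>((p2 & p1) & ((p1 | ~p1) | ((p1 | p2) & ~p1))), u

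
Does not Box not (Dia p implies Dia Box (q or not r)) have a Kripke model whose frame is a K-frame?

Yes, satisfiable

1. not Box not (Dia p implies Dia Box (q or not r)), u
2. Dia p implies Dia Box (q or not r), v   [neg-Box-rule on 1: fresh world v, uRv]
3. Dia Box (q or not r), v   [implies-rule on 2 (branches; this branch)]
4. Box (q or not r), w   [Dia-rule on 3: fresh world w, vRw]
Accessibility: uRv, vRw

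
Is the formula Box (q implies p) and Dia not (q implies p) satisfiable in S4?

1. Box (q implies p) and Dia not (q implies p), u
2. Box (q implies p), u
3. Dia not (q implies p), u
4. q implies p, u
5. p, u
6. not (q implies p), v
7. q, v
8. not p, v
9. q implies p, v
10. p, v
Accessibility: uRu, uRv, vRv
Branch closes: p and not p both at v.
Every branch closes; the branch above is one of them.

Unsatisfiable (every branch closes)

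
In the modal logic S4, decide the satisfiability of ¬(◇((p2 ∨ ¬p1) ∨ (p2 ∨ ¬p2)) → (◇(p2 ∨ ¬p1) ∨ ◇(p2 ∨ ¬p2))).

Unsatisfiable (every branch closes)

1. ¬(◇((p2 ∨ ¬p1) ∨ (p2 ∨ ¬p2)) → (◇(p2 ∨ ¬p1) ∨ ◇(p2 ∨ ¬p2))), 0
2. ◇((p2 ∨ ¬p1) ∨ (p2 ∨ ¬p2)), 0
3. ¬(◇(p2 ∨ ¬p1) ∨ ◇(p2 ∨ ¬p2)), 0
4. ¬◇(p2 ∨ ¬p1), 0
5. ¬◇(p2 ∨ ¬p2), 0
6. ¬(p2 ∨ ¬p1), 0
7. ¬p2, 0
8. p1, 0
9. ¬(p2 ∨ ¬p2), 0
10. p2, 0
Accessibility: 0R0
Branch closes: p2 and ¬p2 both at 0.
Every branch closes; the branch above is one of them.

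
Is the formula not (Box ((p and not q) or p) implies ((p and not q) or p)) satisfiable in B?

1. not (Box ((p and not q) or p) implies ((p and not q) or p)), 0
2. Box ((p and not q) or p), 0
3. not ((p and not q) or p), 0
4. not (p and not q), 0
5. not p, 0
6. (p and not q) or p, 0
7. q, 0
8. p and not q, 0
9. p, 0
10. not q, 0
Accessibility: 0R0
Branch closes: p and not p both at 0.
All branches of the tableau close; one closing branch shown above.

No, unsatisfiable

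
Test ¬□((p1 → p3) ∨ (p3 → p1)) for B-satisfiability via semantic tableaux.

No, unsatisfiable

1. ¬□((p1 → p3) ∨ (p3 → p1)), u
2. ¬((p1 → p3) ∨ (p3 → p1)), v   [¬□-rule on 1: fresh world v, uRv]
3. ¬(p1 → p3), v   [¬∨-rule on 2]
4. ¬(p3 → p1), v   [¬∨-rule on 2]
5. p1, v   [¬→-rule on 3]
6. ¬p3, v   [¬→-rule on 3]
7. p3, v   [¬→-rule on 4]
8. ¬p1, v   [¬→-rule on 4]
Accessibility: uRu, uRv, vRu, vRv
Branch closes: p3 and ¬p3 both at v.
Every branch closes; the branch above is one of them.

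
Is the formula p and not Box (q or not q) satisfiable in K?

Unsatisfiable

1. p and not Box (q or not q), 0
2. p, 0
3. not Box (q or not q), 0
4. not (q or not q), 1
5. not q, 1
6. q, 1
Accessibility: 0R1
Branch closes: q and not q both at 1.
(One branch shown.) All branches close.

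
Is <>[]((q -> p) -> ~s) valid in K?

Not valid

Tableau for the negation ~<>[]((q -> p) -> ~s):
1. ~<>[]((q -> p) -> ~s), w0
The negation has an open branch (countermodel exists).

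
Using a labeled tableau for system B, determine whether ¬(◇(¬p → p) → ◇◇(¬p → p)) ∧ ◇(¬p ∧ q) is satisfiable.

Unsatisfiable

1. ¬(◇(¬p → p) → ◇◇(¬p → p)) ∧ ◇(¬p ∧ q), u
2. ¬(◇(¬p → p) → ◇◇(¬p → p)), u   [∧-rule on 1]
3. ◇(¬p ∧ q), u   [∧-rule on 1]
4. ◇(¬p → p), u   [¬→-rule on 2]
5. ¬◇◇(¬p → p), u   [¬→-rule on 2]
6. ¬◇(¬p → p), u   [¬◇-rule on 5 via uRu]
7. ¬(¬p → p), u   [¬◇-rule on 6 via uRu]
8. ¬p, u   [¬→-rule on 7]
9. ¬p ∧ q, v   [◇-rule on 3: fresh world v, uRv]
10. ¬p, v   [∧-rule on 9]
11. q, v   [∧-rule on 9]
12. ¬◇(¬p → p), v   [¬◇-rule on 5 via uRv]
13. ¬(¬p → p), v   [¬◇-rule on 6 via uRv]
14. ¬p → p, w   [◇-rule on 4: fresh world w, uRw]
15. ¬◇(¬p → p), w   [¬◇-rule on 5 via uRw]
16. ¬(¬p → p), w   [¬◇-rule on 6 via uRw]
17. ¬p, w   [¬→-rule on 16]
18. p, w   [→-rule on 14 (branches; this branch)]
Accessibility: uRu, uRv, uRw, vRu, vRv, wRu, wRw
Branch closes: p and ¬p both at w.
All branches of the tableau close; one closing branch shown above.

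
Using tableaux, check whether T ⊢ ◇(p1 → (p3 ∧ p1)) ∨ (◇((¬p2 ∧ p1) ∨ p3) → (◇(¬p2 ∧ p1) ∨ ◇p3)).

Valid in T

Tableau for the negation ¬(◇(p1 → (p3 ∧ p1)) ∨ (◇((¬p2 ∧ p1) ∨ p3) → (◇(¬p2 ∧ p1) ∨ ◇p3))):
1. ¬(◇(p1 → (p3 ∧ p1)) ∨ (◇((¬p2 ∧ p1) ∨ p3) → (◇(¬p2 ∧ p1) ∨ ◇p3))), w0
2. ¬◇(p1 → (p3 ∧ p1)), w0
3. ¬(◇((¬p2 ∧ p1) ∨ p3) → (◇(¬p2 ∧ p1) ∨ ◇p3)), w0
4. ◇((¬p2 ∧ p1) ∨ p3), w0
5. ¬(◇(¬p2 ∧ p1) ∨ ◇p3), w0
6. ¬◇(¬p2 ∧ p1), w0
7. ¬◇p3, w0
8. ¬(p1 → (p3 ∧ p1)), w0
9. p1, w0
10. ¬(p3 ∧ p1), w0
11. ¬(¬p2 ∧ p1), w0
12. ¬p3, w0
13. p2, w0
14. (¬p2 ∧ p1) ∨ p3, w1
15. ¬(p1 → (p3 ∧ p1)), w1
16. p1, w1
17. ¬(p3 ∧ p1), w1
18. ¬(¬p2 ∧ p1), w1
19. ¬p3, w1
20. ¬p2 ∧ p1, w1
21. ¬p2, w1
22. ¬p1, w1
Accessibility: w0Rw0, w0Rw1, w1Rw1
Branch closes: p1 and ¬p1 both at w1.
Every branch of the negation's tableau closes; the branch above is one of them.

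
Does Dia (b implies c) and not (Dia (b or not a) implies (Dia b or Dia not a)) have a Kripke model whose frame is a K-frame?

No, unsatisfiable

1. Dia (b implies c) and not (Dia (b or not a) implies (Dia b or Dia not a)), 0
2. Dia (b implies c), 0   [and-rule on 1]
3. not (Dia (b or not a) implies (Dia b or Dia not a)), 0   [and-rule on 1]
4. Dia (b or not a), 0   [neg-implies-rule on 3]
5. not (Dia b or Dia not a), 0   [neg-implies-rule on 3]
6. not Dia b, 0   [neg-or-rule on 5]
7. not Dia not a, 0   [neg-or-rule on 5]
8. b implies c, 1   [Dia-rule on 2: fresh world 1, 0R1]
9. not b, 1   [neg-Dia-rule on 6 via 0R1]
10. a, 1   [neg-Dia-rule on 7 via 0R1]
11. c, 1   [implies-rule on 8 (branches; this branch)]
12. b or not a, 2   [Dia-rule on 4: fresh world 2, 0R2]
13. not b, 2   [neg-Dia-rule on 6 via 0R2]
14. a, 2   [neg-Dia-rule on 7 via 0R2]
15. not a, 2   [or-rule on 12 (branches; this branch)]
Accessibility: 0R1, 0R2
Branch closes: a and not a both at 2.
(One branch shown.) All branches close.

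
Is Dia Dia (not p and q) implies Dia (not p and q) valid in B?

Invalid (countermodel exists)

Tableau for the negation not (Dia Dia (not p and q) implies Dia (not p and q)):
1. not (Dia Dia (not p and q) implies Dia (not p and q)), 0
2. Dia Dia (not p and q), 0
3. not Dia (not p and q), 0
4. not (not p and q), 0
5. not q, 0
6. Dia (not p and q), 1
7. not (not p and q), 1
8. not q, 1
9. not p and q, 2
10. not p, 2
11. q, 2
Accessibility: 0R0, 0R1, 1R0, 1R1, 1R2, 2R1, 2R2
The negation has an open branch (countermodel exists).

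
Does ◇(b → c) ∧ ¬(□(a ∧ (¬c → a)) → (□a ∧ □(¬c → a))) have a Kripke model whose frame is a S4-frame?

1. ◇(b → c) ∧ ¬(□(a ∧ (¬c → a)) → (□a ∧ □(¬c → a))), u
2. ◇(b → c), u
3. ¬(□(a ∧ (¬c → a)) → (□a ∧ □(¬c → a))), u
4. □(a ∧ (¬c → a)), u
5. ¬(□a ∧ □(¬c → a)), u
6. a ∧ (¬c → a), u
7. a, u
8. ¬c → a, u
9. ¬□(¬c → a), u
10. b → c, v
11. a ∧ (¬c → a), v
12. a, v
13. ¬c → a, v
14. c, v
15. ¬(¬c → a), w
16. ¬c, w
17. ¬a, w
18. a ∧ (¬c → a), w
19. a, w
20. ¬c → a, w
Accessibility: uRu, uRv, uRw, vRv, wRw
Branch closes: a and ¬a both at w.
All branches of the tableau close; one closing branch shown above.

Unsatisfiable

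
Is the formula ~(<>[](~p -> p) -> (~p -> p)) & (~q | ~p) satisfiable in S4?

Satisfiable

1. ~(<>[](~p -> p) -> (~p -> p)) & (~q | ~p), u
2. ~(<>[](~p -> p) -> (~p -> p)), u   [&-rule on 1]
3. ~q | ~p, u   [&-rule on 1]
4. <>[](~p -> p), u   [~->-rule on 2]
5. ~(~p -> p), u   [~->-rule on 2]
6. ~p, u   [~->-rule on 5]
7. [](~p -> p), v   [<>-rule on 4: fresh world v, uRv]
8. ~p -> p, v   [[]-rule on 7 via vRv]
9. p, v   [->-rule on 8 (branches; this branch)]
Accessibility: uRu, uRv, vRv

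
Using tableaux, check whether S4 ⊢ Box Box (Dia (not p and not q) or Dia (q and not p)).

Tableau for the negation not Box Box (Dia (not p and not q) or Dia (q and not p)):
1. not Box Box (Dia (not p and not q) or Dia (q and not p)), w0
2. not Box (Dia (not p and not q) or Dia (q and not p)), w1
3. not (Dia (not p and not q) or Dia (q and not p)), w2
4. not Dia (not p and not q), w2
5. not Dia (q and not p), w2
6. not (not p and not q), w2
7. not (q and not p), w2
8. q, w2
9. p, w2
Accessibility: w0Rw0, w0Rw1, w0Rw2, w1Rw1, w1Rw2, w2Rw2
The negation has an open branch (countermodel exists).

Not valid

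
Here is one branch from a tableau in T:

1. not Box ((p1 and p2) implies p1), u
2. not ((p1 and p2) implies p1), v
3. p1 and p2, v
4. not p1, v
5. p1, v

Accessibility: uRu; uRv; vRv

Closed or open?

Yes, closed

Both p1 and not p1 appear at v.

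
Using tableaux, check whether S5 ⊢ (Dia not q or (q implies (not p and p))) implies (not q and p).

Tableau for the negation not ((Dia not q or (q implies (not p and p))) implies (not q and p)):
1. not ((Dia not q or (q implies (not p and p))) implies (not q and p)), 0
2. Dia not q or (q implies (not p and p)), 0
3. not (not q and p), 0
4. q implies (not p and p), 0
5. not p, 0
6. not q, 0
Accessibility: 0R0
The negation has an open branch (countermodel exists).

Not valid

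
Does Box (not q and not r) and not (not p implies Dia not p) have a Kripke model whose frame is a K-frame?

1. Box (not q and not r) and not (not p implies Dia not p), 0
2. Box (not q and not r), 0
3. not (not p implies Dia not p), 0
4. not p, 0
5. not Dia not p, 0

Satisfiable (open branch found)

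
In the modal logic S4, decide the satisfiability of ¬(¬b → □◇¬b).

Satisfiable (open branch found)

1. ¬(¬b → □◇¬b), 0
2. ¬b, 0
3. ¬□◇¬b, 0
4. ¬◇¬b, 1
5. b, 1
Accessibility: 0R0, 0R1, 1R1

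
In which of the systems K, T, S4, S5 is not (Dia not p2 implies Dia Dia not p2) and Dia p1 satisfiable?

T-tableau for the formula:
1. not (Dia not p2 implies Dia Dia not p2) and Dia p1, 0
2. not (Dia not p2 implies Dia Dia not p2), 0
3. Dia p1, 0
4. Dia not p2, 0
5. not Dia Dia not p2, 0
6. not Dia not p2, 0
7. p2, 0
8. p1, 1
9. not Dia not p2, 1
10. p2, 1
11. not p2, 2
12. not Dia not p2, 2
13. p2, 2
Accessibility: 0R0, 0R1, 0R2, 1R1, 2R2
Branch closes: p2 and not p2 both at 2.
Every branch closes (one shown): unsatisfiable in T, hence also in S4, S5 (every S4/S5-frame is a T-frame).
K-tableau for the formula:
1. not (Dia not p2 implies Dia Dia not p2) and Dia p1, 0
2. not (Dia not p2 implies Dia Dia not p2), 0
3. Dia p1, 0
4. Dia not p2, 0
5. not Dia Dia not p2, 0
6. p1, 1
7. not Dia not p2, 1
8. not p2, 2
9. not Dia not p2, 2
Accessibility: 0R1, 0R2
Complete open branch: satisfiable in K.

K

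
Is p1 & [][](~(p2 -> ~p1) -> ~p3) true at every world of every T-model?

Tableau for the negation ~(p1 & [][](~(p2 -> ~p1) -> ~p3)):
1. ~(p1 & [][](~(p2 -> ~p1) -> ~p3)), w0
2. ~[][](~(p2 -> ~p1) -> ~p3), w0   [~&-rule on 1 (branches; this branch)]
3. ~[](~(p2 -> ~p1) -> ~p3), w1   [~[]-rule on 2: fresh world w1, w0Rw1]
4. ~(~(p2 -> ~p1) -> ~p3), w2   [~[]-rule on 3: fresh world w2, w1Rw2]
5. ~(p2 -> ~p1), w2   [~->-rule on 4]
6. p3, w2   [~->-rule on 4]
7. p2, w2   [~->-rule on 5]
8. p1, w2   [~->-rule on 5]
Accessibility: w0Rw0, w0Rw1, w1Rw1, w1Rw2, w2Rw2
The negation has an open branch (countermodel exists).

Invalid (countermodel exists)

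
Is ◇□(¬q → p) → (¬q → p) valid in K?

Tableau for the negation ¬(◇□(¬q → p) → (¬q → p)):
1. ¬(◇□(¬q → p) → (¬q → p)), 0
2. ◇□(¬q → p), 0
3. ¬(¬q → p), 0
4. ¬q, 0
5. ¬p, 0
6. □(¬q → p), 1
Accessibility: 0R1
The negation has an open branch (countermodel exists).

No, not valid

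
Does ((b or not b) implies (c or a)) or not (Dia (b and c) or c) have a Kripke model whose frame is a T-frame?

Yes, satisfiable

1. ((b or not b) implies (c or a)) or not (Dia (b and c) or c), w0
2. not (Dia (b and c) or c), w0
3. not Dia (b and c), w0
4. not c, w0
5. not (b and c), w0
Accessibility: w0Rw0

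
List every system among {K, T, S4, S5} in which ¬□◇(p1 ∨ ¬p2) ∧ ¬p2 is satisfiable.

S4-tableau for the formula:
1. ¬□◇(p1 ∨ ¬p2) ∧ ¬p2, 0
2. ¬□◇(p1 ∨ ¬p2), 0
3. ¬p2, 0
4. ¬◇(p1 ∨ ¬p2), 1
5. ¬(p1 ∨ ¬p2), 1
6. ¬p1, 1
7. p2, 1
Accessibility: 0R0, 0R1, 1R1
Complete open branch: satisfiable in S4, hence also in K, T (this S4-model is also a K-model and a T-model).
S5-tableau for the formula:
1. ¬□◇(p1 ∨ ¬p2) ∧ ¬p2, 0
2. ¬□◇(p1 ∨ ¬p2), 0
3. ¬p2, 0
4. ¬◇(p1 ∨ ¬p2), 1
5. ¬(p1 ∨ ¬p2), 0
6. ¬p1, 0
7. p2, 0
Accessibility: 0R0, 0R1, 1R0, 1R1
Branch closes: p2 and ¬p2 both at 0.
Every branch closes (one shown): unsatisfiable in S5.

K, T, S4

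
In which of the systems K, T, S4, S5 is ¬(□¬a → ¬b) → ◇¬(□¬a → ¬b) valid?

T, S4, S5

K-tableau for the negation ¬(¬(□¬a → ¬b) → ◇¬(□¬a → ¬b)):
1. ¬(¬(□¬a → ¬b) → ◇¬(□¬a → ¬b)), w0
2. ¬(□¬a → ¬b), w0   [¬→-rule on 1]
3. ¬◇¬(□¬a → ¬b), w0   [¬→-rule on 1]
4. □¬a, w0   [¬→-rule on 2]
5. b, w0   [¬→-rule on 2]
Complete open branch: countermodel on a K-frame, so not valid in K.
T-tableau for the negation ¬(¬(□¬a → ¬b) → ◇¬(□¬a → ¬b)):
1. ¬(¬(□¬a → ¬b) → ◇¬(□¬a → ¬b)), w0
2. ¬(□¬a → ¬b), w0   [¬→-rule on 1]
3. ¬◇¬(□¬a → ¬b), w0   [¬→-rule on 1]
4. □¬a, w0   [¬→-rule on 2]
5. b, w0   [¬→-rule on 2]
6. □¬a → ¬b, w0   [¬◇-rule on 3 via w0Rw0]
7. ¬a, w0   [□-rule on 4 via w0Rw0]
8. ¬□¬a, w0   [→-rule on 6 (branches; this branch)]
9. a, w1   [¬□-rule on 8: fresh world w1, w0Rw1]
10. □¬a → ¬b, w1   [¬◇-rule on 3 via w0Rw1]
11. ¬a, w1   [□-rule on 4 via w0Rw1]
Accessibility: w0Rw0, w0Rw1, w1Rw1
Branch closes: a and ¬a both at w1.
Every branch closes (one shown): valid in T, hence also in S4, S5 (every theorem of T is a theorem of S4 and S5).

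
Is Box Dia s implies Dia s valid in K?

Not valid

Tableau for the negation not (Box Dia s implies Dia s):
1. not (Box Dia s implies Dia s), w0
2. Box Dia s, w0   [neg-implies-rule on 1]
3. not Dia s, w0   [neg-implies-rule on 1]
The negation has an open branch (countermodel exists).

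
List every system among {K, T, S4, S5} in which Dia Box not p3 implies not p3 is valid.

S5-tableau for the negation not (Dia Box not p3 implies not p3):
1. not (Dia Box not p3 implies not p3), u
2. Dia Box not p3, u   [neg-implies-rule on 1]
3. p3, u   [neg-implies-rule on 1]
4. Box not p3, v   [Dia-rule on 2: fresh world v, uRv]
5. not p3, u   [Box-rule on 4 via vRu]
Accessibility: uRu, uRv, vRu, vRv
Branch closes: p3 and not p3 both at u.
Every branch closes (one shown): valid in S5.
S4-tableau for the negation not (Dia Box not p3 implies not p3):
1. not (Dia Box not p3 implies not p3), u
2. Dia Box not p3, u   [neg-implies-rule on 1]
3. p3, u   [neg-implies-rule on 1]
4. Box not p3, v   [Dia-rule on 2: fresh world v, uRv]
5. not p3, v   [Box-rule on 4 via vRv]
Accessibility: uRu, uRv, vRv
Complete open branch: countermodel on an S4-frame, so not valid in S4, nor in K, T (the same frame is also a K-frame and a T-frame).

S5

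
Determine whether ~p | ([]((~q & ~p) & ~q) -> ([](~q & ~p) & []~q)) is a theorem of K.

Tableau for the negation ~(~p | ([]((~q & ~p) & ~q) -> ([](~q & ~p) & []~q))):
1. ~(~p | ([]((~q & ~p) & ~q) -> ([](~q & ~p) & []~q))), u
2. p, u
3. ~([]((~q & ~p) & ~q) -> ([](~q & ~p) & []~q)), u
4. []((~q & ~p) & ~q), u
5. ~([](~q & ~p) & []~q), u
6. ~[](~q & ~p), u
7. ~(~q & ~p), v
8. (~q & ~p) & ~q, v
9. ~q & ~p, v
10. ~q, v
11. ~p, v
12. p, v
Accessibility: uRv
Branch closes: p and ~p both at v.
All branches of the negation close; one closing branch shown above.

Yes, valid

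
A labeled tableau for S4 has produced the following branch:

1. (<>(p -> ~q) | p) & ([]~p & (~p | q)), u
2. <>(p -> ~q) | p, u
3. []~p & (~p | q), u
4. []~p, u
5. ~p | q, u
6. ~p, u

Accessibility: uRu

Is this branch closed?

No, open

There is no literal clash: for every atom and world, at most one sign appears.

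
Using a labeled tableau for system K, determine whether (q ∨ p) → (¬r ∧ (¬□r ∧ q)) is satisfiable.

1. (q ∨ p) → (¬r ∧ (¬□r ∧ q)), w0
2. ¬r ∧ (¬□r ∧ q), w0
3. ¬r, w0
4. ¬□r ∧ q, w0
5. ¬□r, w0
6. q, w0
7. ¬r, w1
Accessibility: w0Rw1

Satisfiable (open branch found)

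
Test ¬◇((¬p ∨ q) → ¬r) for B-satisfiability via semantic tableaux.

Satisfiable (open branch found)

1. ¬◇((¬p ∨ q) → ¬r), w0
2. ¬((¬p ∨ q) → ¬r), w0   [¬◇-rule on 1 via w0Rw0]
3. ¬p ∨ q, w0   [¬→-rule on 2]
4. r, w0   [¬→-rule on 2]
5. q, w0   [∨-rule on 3 (branches; this branch)]
Accessibility: w0Rw0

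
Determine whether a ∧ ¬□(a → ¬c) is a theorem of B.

Tableau for the negation ¬(a ∧ ¬□(a → ¬c)):
1. ¬(a ∧ ¬□(a → ¬c)), 0
2. □(a → ¬c), 0   [¬∧-rule on 1 (branches; this branch)]
3. a → ¬c, 0   [□-rule on 2 via 0R0]
4. ¬c, 0   [→-rule on 3 (branches; this branch)]
Accessibility: 0R0
The negation has an open branch (countermodel exists).

No, not valid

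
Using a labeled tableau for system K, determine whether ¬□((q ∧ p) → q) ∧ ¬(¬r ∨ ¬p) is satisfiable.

1. ¬□((q ∧ p) → q) ∧ ¬(¬r ∨ ¬p), 0
2. ¬□((q ∧ p) → q), 0   [∧-rule on 1]
3. ¬(¬r ∨ ¬p), 0   [∧-rule on 1]
4. r, 0   [¬∨-rule on 3]
5. p, 0   [¬∨-rule on 3]
6. ¬((q ∧ p) → q), 1   [¬□-rule on 2: fresh world 1, 0R1]
7. q ∧ p, 1   [¬→-rule on 6]
8. ¬q, 1   [¬→-rule on 6]
9. q, 1   [∧-rule on 7]
10. p, 1   [∧-rule on 7]
Accessibility: 0R1
Branch closes: q and ¬q both at 1.
All branches of the tableau close; one closing branch shown above.

No, unsatisfiable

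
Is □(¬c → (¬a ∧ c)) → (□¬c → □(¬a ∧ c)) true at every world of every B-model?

Valid

Tableau for the negation ¬(□(¬c → (¬a ∧ c)) → (□¬c → □(¬a ∧ c))):
1. ¬(□(¬c → (¬a ∧ c)) → (□¬c → □(¬a ∧ c))), u
2. □(¬c → (¬a ∧ c)), u
3. ¬(□¬c → □(¬a ∧ c)), u
4. □¬c, u
5. ¬□(¬a ∧ c), u
6. ¬c → (¬a ∧ c), u
7. ¬c, u
8. ¬a ∧ c, u
9. ¬a, u
10. c, u
Accessibility: uRu
Branch closes: c and ¬c both at u.
Every branch of the negation's tableau closes; the branch above is one of them.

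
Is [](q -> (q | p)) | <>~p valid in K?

Valid

Tableau for the negation ~([](q -> (q | p)) | <>~p):
1. ~([](q -> (q | p)) | <>~p), w0
2. ~[](q -> (q | p)), w0   [~|-rule on 1]
3. ~<>~p, w0   [~|-rule on 1]
4. ~(q -> (q | p)), w1   [~[]-rule on 2: fresh world w1, w0Rw1]
5. q, w1   [~->-rule on 4]
6. ~(q | p), w1   [~->-rule on 4]
7. ~q, w1   [~|-rule on 6]
8. ~p, w1   [~|-rule on 6]
Accessibility: w0Rw1
Branch closes: q and ~q both at w1.
Every branch of the negation's tableau closes; the branch above is one of them.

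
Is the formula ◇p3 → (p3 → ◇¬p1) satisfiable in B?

1. ◇p3 → (p3 → ◇¬p1), u
2. p3 → ◇¬p1, u
3. ◇¬p1, u
4. ¬p1, v
Accessibility: uRu, uRv, vRu, vRv

Yes, satisfiable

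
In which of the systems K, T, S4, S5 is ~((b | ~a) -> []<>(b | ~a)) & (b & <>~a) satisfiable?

K, T, S4

S4-tableau for the formula:
1. ~((b | ~a) -> []<>(b | ~a)) & (b & <>~a), w0
2. ~((b | ~a) -> []<>(b | ~a)), w0
3. b & <>~a, w0
4. b | ~a, w0
5. ~[]<>(b | ~a), w0
6. b, w0
7. <>~a, w0
8. ~a, w0
9. ~<>(b | ~a), w1
10. ~(b | ~a), w1
11. ~b, w1
12. a, w1
13. ~a, w2
Accessibility: w0Rw0, w0Rw1, w0Rw2, w1Rw1, w2Rw2
Complete open branch: satisfiable in S4, hence also in K, T (this S4-model is also a K-model and a T-model).
S5-tableau for the formula:
1. ~((b | ~a) -> []<>(b | ~a)) & (b & <>~a), w0
2. ~((b | ~a) -> []<>(b | ~a)), w0
3. b & <>~a, w0
4. b | ~a, w0
5. ~[]<>(b | ~a), w0
6. b, w0
7. <>~a, w0
8. ~a, w0
9. ~<>(b | ~a), w1
10. ~(b | ~a), w0
11. ~b, w0
12. a, w0
Accessibility: w0Rw0, w0Rw1, w1Rw0, w1Rw1
Branch closes: b and ~b both at w0.
Every branch closes (one shown): unsatisfiable in S5.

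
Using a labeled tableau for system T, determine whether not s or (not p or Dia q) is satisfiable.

1. not s or (not p or Dia q), w0
2. not p or Dia q, w0
3. Dia q, w0
4. q, w1
Accessibility: w0Rw0, w0Rw1, w1Rw1

Satisfiable (open branch found)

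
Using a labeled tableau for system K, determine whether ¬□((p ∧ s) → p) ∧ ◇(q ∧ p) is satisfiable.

No, unsatisfiable

1. ¬□((p ∧ s) → p) ∧ ◇(q ∧ p), 0
2. ¬□((p ∧ s) → p), 0
3. ◇(q ∧ p), 0
4. ¬((p ∧ s) → p), 1
5. p ∧ s, 1
6. ¬p, 1
7. p, 1
8. s, 1
Accessibility: 0R1
Branch closes: p and ¬p both at 1.
Every branch closes; the branch above is one of them.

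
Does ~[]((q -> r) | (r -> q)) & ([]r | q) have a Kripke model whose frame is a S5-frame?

No, unsatisfiable

1. ~[]((q -> r) | (r -> q)) & ([]r | q), u
2. ~[]((q -> r) | (r -> q)), u
3. []r | q, u
4. []r, u
5. r, u
6. ~((q -> r) | (r -> q)), v
7. ~(q -> r), v
8. ~(r -> q), v
9. q, v
10. ~r, v
11. r, v
12. ~q, v
Accessibility: uRu, uRv, vRu, vRv
Branch closes: r and ~r both at v.
(One branch shown.) All branches close.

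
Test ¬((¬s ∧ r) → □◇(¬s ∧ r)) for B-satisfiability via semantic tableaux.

1. ¬((¬s ∧ r) → □◇(¬s ∧ r)), w0
2. ¬s ∧ r, w0
3. ¬□◇(¬s ∧ r), w0
4. ¬s, w0
5. r, w0
6. ¬◇(¬s ∧ r), w1
7. ¬(¬s ∧ r), w0
8. ¬(¬s ∧ r), w1
9. ¬r, w0
Accessibility: w0Rw0, w0Rw1, w1Rw0, w1Rw1
Branch closes: r and ¬r both at w0.
(One branch shown.) All branches close.

Unsatisfiable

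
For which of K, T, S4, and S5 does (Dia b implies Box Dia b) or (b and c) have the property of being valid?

S5-tableau for the negation not ((Dia b implies Box Dia b) or (b and c)):
1. not ((Dia b implies Box Dia b) or (b and c)), 0
2. not (Dia b implies Box Dia b), 0   [neg-or-rule on 1]
3. not (b and c), 0   [neg-or-rule on 1]
4. Dia b, 0   [neg-implies-rule on 2]
5. not Box Dia b, 0   [neg-implies-rule on 2]
6. not c, 0   [neg-and-rule on 3 (branches; this branch)]
7. b, 1   [Dia-rule on 4: fresh world 1, 0R1]
8. not Dia b, 2   [neg-Box-rule on 5: fresh world 2, 0R2]
9. not b, 0   [neg-Dia-rule on 8 via 2R0]
10. not b, 1   [neg-Dia-rule on 8 via 2R1]
Accessibility: 0R0, 0R1, 0R2, 1R0, 1R1, 1R2, 2R0, 2R1, 2R2
Branch closes: b and not b both at 1.
Every branch closes (one shown): valid in S5.
S4-tableau for the negation not ((Dia b implies Box Dia b) or (b and c)):
1. not ((Dia b implies Box Dia b) or (b and c)), 0
2. not (Dia b implies Box Dia b), 0   [neg-or-rule on 1]
3. not (b and c), 0   [neg-or-rule on 1]
4. Dia b, 0   [neg-implies-rule on 2]
5. not Box Dia b, 0   [neg-implies-rule on 2]
6. not c, 0   [neg-and-rule on 3 (branches; this branch)]
7. b, 1   [Dia-rule on 4: fresh world 1, 0R1]
8. not Dia b, 2   [neg-Box-rule on 5: fresh world 2, 0R2]
9. not b, 2   [neg-Dia-rule on 8 via 2R2]
Accessibility: 0R0, 0R1, 0R2, 1R1, 2R2
Complete open branch: countermodel on an S4-frame, so not valid in S4, nor in K, T (the same frame is also a K-frame and a T-frame).

S5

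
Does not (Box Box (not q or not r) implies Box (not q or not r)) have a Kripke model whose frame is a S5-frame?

1. not (Box Box (not q or not r) implies Box (not q or not r)), u
2. Box Box (not q or not r), u   [neg-implies-rule on 1]
3. not Box (not q or not r), u   [neg-implies-rule on 1]
4. Box (not q or not r), u   [Box-rule on 2 via uRu]
5. not q or not r, u   [Box-rule on 4 via uRu]
6. not r, u   [or-rule on 5 (branches; this branch)]
7. not (not q or not r), v   [neg-Box-rule on 3: fresh world v, uRv]
8. q, v   [neg-or-rule on 7]
9. r, v   [neg-or-rule on 7]
10. Box (not q or not r), v   [Box-rule on 2 via uRv]
11. not q or not r, v   [Box-rule on 4 via uRv]
12. not r, v   [or-rule on 11 (branches; this branch)]
Accessibility: uRu, uRv, vRu, vRv
Branch closes: r and not r both at v.
(One branch shown.) All branches close.

Unsatisfiable (every branch closes)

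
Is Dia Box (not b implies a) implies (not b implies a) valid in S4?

Invalid (countermodel exists)

Tableau for the negation not (Dia Box (not b implies a) implies (not b implies a)):
1. not (Dia Box (not b implies a) implies (not b implies a)), u
2. Dia Box (not b implies a), u
3. not (not b implies a), u
4. not b, u
5. not a, u
6. Box (not b implies a), v
7. not b implies a, v
8. a, v
Accessibility: uRu, uRv, vRv
The negation has an open branch (countermodel exists).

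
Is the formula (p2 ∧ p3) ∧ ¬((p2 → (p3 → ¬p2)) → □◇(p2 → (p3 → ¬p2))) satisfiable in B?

1. (p2 ∧ p3) ∧ ¬((p2 → (p3 → ¬p2)) → □◇(p2 → (p3 → ¬p2))), w0
2. p2 ∧ p3, w0
3. ¬((p2 → (p3 → ¬p2)) → □◇(p2 → (p3 → ¬p2))), w0
4. p2, w0
5. p3, w0
6. p2 → (p3 → ¬p2), w0
7. ¬□◇(p2 → (p3 → ¬p2)), w0
8. p3 → ¬p2, w0
9. ¬p2, w0
Accessibility: w0Rw0
Branch closes: p2 and ¬p2 both at w0.
Every branch closes; the branch above is one of them.

Unsatisfiable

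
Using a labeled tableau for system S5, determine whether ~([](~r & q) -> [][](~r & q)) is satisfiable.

No, unsatisfiable

1. ~([](~r & q) -> [][](~r & q)), 0
2. [](~r & q), 0
3. ~[][](~r & q), 0
4. ~r & q, 0
5. ~r, 0
6. q, 0
7. ~[](~r & q), 1
8. ~r & q, 1
9. ~r, 1
10. q, 1
11. ~(~r & q), 2
12. ~r & q, 2
13. ~r, 2
14. q, 2
15. ~q, 2
Accessibility: 0R0, 0R1, 0R2, 1R0, 1R1, 1R2, 2R0, 2R1, 2R2
Branch closes: q and ~q both at 2.
Every branch closes; the branch above is one of them.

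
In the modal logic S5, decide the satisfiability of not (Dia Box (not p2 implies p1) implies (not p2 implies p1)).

1. not (Dia Box (not p2 implies p1) implies (not p2 implies p1)), w0
2. Dia Box (not p2 implies p1), w0
3. not (not p2 implies p1), w0
4. not p2, w0
5. not p1, w0
6. Box (not p2 implies p1), w1
7. not p2 implies p1, w0
8. not p2 implies p1, w1
9. p1, w0
Accessibility: w0Rw0, w0Rw1, w1Rw0, w1Rw1
Branch closes: p1 and not p1 both at w0.
All branches of the tableau close; one closing branch shown above.

Unsatisfiable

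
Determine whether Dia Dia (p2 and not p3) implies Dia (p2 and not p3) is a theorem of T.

Tableau for the negation not (Dia Dia (p2 and not p3) implies Dia (p2 and not p3)):
1. not (Dia Dia (p2 and not p3) implies Dia (p2 and not p3)), w0
2. Dia Dia (p2 and not p3), w0
3. not Dia (p2 and not p3), w0
4. not (p2 and not p3), w0
5. p3, w0
6. Dia (p2 and not p3), w1
7. not (p2 and not p3), w1
8. p3, w1
9. p2 and not p3, w2
10. p2, w2
11. not p3, w2
Accessibility: w0Rw0, w0Rw1, w1Rw1, w1Rw2, w2Rw2
The negation has an open branch (countermodel exists).

Invalid (countermodel exists)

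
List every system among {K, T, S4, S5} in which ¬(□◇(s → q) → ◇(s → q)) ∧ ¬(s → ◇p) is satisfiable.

K

K-tableau for the formula:
1. ¬(□◇(s → q) → ◇(s → q)) ∧ ¬(s → ◇p), u
2. ¬(□◇(s → q) → ◇(s → q)), u   [∧-rule on 1]
3. ¬(s → ◇p), u   [∧-rule on 1]
4. □◇(s → q), u   [¬→-rule on 2]
5. ¬◇(s → q), u   [¬→-rule on 2]
6. s, u   [¬→-rule on 3]
7. ¬◇p, u   [¬→-rule on 3]
Complete open branch: satisfiable in K.
T-tableau for the formula:
1. ¬(□◇(s → q) → ◇(s → q)) ∧ ¬(s → ◇p), u
2. ¬(□◇(s → q) → ◇(s → q)), u   [∧-rule on 1]
3. ¬(s → ◇p), u   [∧-rule on 1]
4. □◇(s → q), u   [¬→-rule on 2]
5. ¬◇(s → q), u   [¬→-rule on 2]
6. s, u   [¬→-rule on 3]
7. ¬◇p, u   [¬→-rule on 3]
8. ◇(s → q), u   [□-rule on 4 via uRu]
9. ¬(s → q), u   [¬◇-rule on 5 via uRu]
10. ¬q, u   [¬→-rule on 9]
11. ¬p, u   [¬◇-rule on 7 via uRu]
12. s → q, v   [◇-rule on 8: fresh world v, uRv]
13. ◇(s → q), v   [□-rule on 4 via uRv]
14. ¬(s → q), v   [¬◇-rule on 5 via uRv]
15. s, v   [¬→-rule on 14]
16. ¬q, v   [¬→-rule on 14]
17. ¬p, v   [¬◇-rule on 7 via uRv]
18. q, v   [→-rule on 12 (branches; this branch)]
Accessibility: uRu, uRv, vRv
Branch closes: q and ¬q both at v.
Every branch closes (one shown): unsatisfiable in T, hence also in S4, S5 (every S4/S5-frame is a T-frame).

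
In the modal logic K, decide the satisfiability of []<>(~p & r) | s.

1. []<>(~p & r) | s, w0
2. s, w0

Satisfiable (open branch found)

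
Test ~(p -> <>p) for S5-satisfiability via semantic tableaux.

1. ~(p -> <>p), u
2. p, u
3. ~<>p, u
4. ~p, u
Accessibility: uRu
Branch closes: p and ~p both at u.
All branches of the tableau close; one closing branch shown above.

Unsatisfiable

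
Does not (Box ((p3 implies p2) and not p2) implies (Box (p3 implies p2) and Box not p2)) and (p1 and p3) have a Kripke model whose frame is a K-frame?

No, unsatisfiable

1. not (Box ((p3 implies p2) and not p2) implies (Box (p3 implies p2) and Box not p2)) and (p1 and p3), w0
2. not (Box ((p3 implies p2) and not p2) implies (Box (p3 implies p2) and Box not p2)), w0   [and-rule on 1]
3. p1 and p3, w0   [and-rule on 1]
4. Box ((p3 implies p2) and not p2), w0   [neg-implies-rule on 2]
5. not (Box (p3 implies p2) and Box not p2), w0   [neg-implies-rule on 2]
6. p1, w0   [and-rule on 3]
7. p3, w0   [and-rule on 3]
8. not Box (p3 implies p2), w0   [neg-and-rule on 5 (branches; this branch)]
9. not (p3 implies p2), w1   [neg-Box-rule on 8: fresh world w1, w0Rw1]
10. p3, w1   [neg-implies-rule on 9]
11. not p2, w1   [neg-implies-rule on 9]
12. (p3 implies p2) and not p2, w1   [Box-rule on 4 via w0Rw1]
13. p3 implies p2, w1   [and-rule on 12]
14. p2, w1   [implies-rule on 13 (branches; this branch)]
Accessibility: w0Rw1
Branch closes: p2 and not p2 both at w1.
All branches of the tableau close; one closing branch shown above.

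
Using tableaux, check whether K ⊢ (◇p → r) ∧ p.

Tableau for the negation ¬((◇p → r) ∧ p):
1. ¬((◇p → r) ∧ p), w0
2. ¬p, w0
The negation has an open branch (countermodel exists).

Invalid (countermodel exists)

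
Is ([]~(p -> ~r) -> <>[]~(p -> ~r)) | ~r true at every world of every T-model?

Valid

Tableau for the negation ~(([]~(p -> ~r) -> <>[]~(p -> ~r)) | ~r):
1. ~(([]~(p -> ~r) -> <>[]~(p -> ~r)) | ~r), 0
2. ~([]~(p -> ~r) -> <>[]~(p -> ~r)), 0   [~|-rule on 1]
3. r, 0   [~|-rule on 1]
4. []~(p -> ~r), 0   [~->-rule on 2]
5. ~<>[]~(p -> ~r), 0   [~->-rule on 2]
6. ~(p -> ~r), 0   [[]-rule on 4 via 0R0]
7. p, 0   [~->-rule on 6]
8. ~[]~(p -> ~r), 0   [~<>-rule on 5 via 0R0]
9. p -> ~r, 1   [~[]-rule on 8: fresh world 1, 0R1]
10. ~(p -> ~r), 1   [[]-rule on 4 via 0R1]
11. p, 1   [~->-rule on 10]
12. r, 1   [~->-rule on 10]
13. ~[]~(p -> ~r), 1   [~<>-rule on 5 via 0R1]
14. ~r, 1   [->-rule on 9 (branches; this branch)]
Accessibility: 0R0, 0R1, 1R1
Branch closes: r and ~r both at 1.
Every branch of the negation's tableau closes; the branch above is one of them.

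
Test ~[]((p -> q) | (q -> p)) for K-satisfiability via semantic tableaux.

Unsatisfiable (every branch closes)

1. ~[]((p -> q) | (q -> p)), w0
2. ~((p -> q) | (q -> p)), w1
3. ~(p -> q), w1
4. ~(q -> p), w1
5. p, w1
6. ~q, w1
7. q, w1
8. ~p, w1
Accessibility: w0Rw1
Branch closes: q and ~q both at w1.
Every branch closes; the branch above is one of them.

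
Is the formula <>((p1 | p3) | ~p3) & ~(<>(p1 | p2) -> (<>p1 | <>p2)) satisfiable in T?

Unsatisfiable (every branch closes)

1. <>((p1 | p3) | ~p3) & ~(<>(p1 | p2) -> (<>p1 | <>p2)), w0
2. <>((p1 | p3) | ~p3), w0
3. ~(<>(p1 | p2) -> (<>p1 | <>p2)), w0
4. <>(p1 | p2), w0
5. ~(<>p1 | <>p2), w0
6. ~<>p1, w0
7. ~<>p2, w0
8. ~p1, w0
9. ~p2, w0
10. (p1 | p3) | ~p3, w1
11. ~p1, w1
12. ~p2, w1
13. p1 | p3, w1
14. p3, w1
15. p1 | p2, w2
16. ~p1, w2
17. ~p2, w2
18. p2, w2
Accessibility: w0Rw0, w0Rw1, w0Rw2, w1Rw1, w2Rw2
Branch closes: p2 and ~p2 both at w2.
Every branch closes; the branch above is one of them.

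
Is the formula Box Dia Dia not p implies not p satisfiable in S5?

Satisfiable

1. Box Dia Dia not p implies not p, w0
2. not p, w0
Accessibility: w0Rw0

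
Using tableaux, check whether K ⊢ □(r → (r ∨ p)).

Tableau for the negation ¬□(r → (r ∨ p)):
1. ¬□(r → (r ∨ p)), u
2. ¬(r → (r ∨ p)), v
3. r, v
4. ¬(r ∨ p), v
5. ¬r, v
6. ¬p, v
Accessibility: uRv
Branch closes: r and ¬r both at v.
Every branch of the negation's tableau closes; the branch above is one of them.

Valid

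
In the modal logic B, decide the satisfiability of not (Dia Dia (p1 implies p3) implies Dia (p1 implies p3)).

Satisfiable

1. not (Dia Dia (p1 implies p3) implies Dia (p1 implies p3)), w0
2. Dia Dia (p1 implies p3), w0
3. not Dia (p1 implies p3), w0
4. not (p1 implies p3), w0
5. p1, w0
6. not p3, w0
7. Dia (p1 implies p3), w1
8. not (p1 implies p3), w1
9. p1, w1
10. not p3, w1
11. p1 implies p3, w2
12. p3, w2
Accessibility: w0Rw0, w0Rw1, w1Rw0, w1Rw1, w1Rw2, w2Rw1, w2Rw2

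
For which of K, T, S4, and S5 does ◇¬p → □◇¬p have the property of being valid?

S4-tableau for the negation ¬(◇¬p → □◇¬p):
1. ¬(◇¬p → □◇¬p), w0
2. ◇¬p, w0   [¬→-rule on 1]
3. ¬□◇¬p, w0   [¬→-rule on 1]
4. ¬p, w1   [◇-rule on 2: fresh world w1, w0Rw1]
5. ¬◇¬p, w2   [¬□-rule on 3: fresh world w2, w0Rw2]
6. p, w2   [¬◇-rule on 5 via w2Rw2]
Accessibility: w0Rw0, w0Rw1, w0Rw2, w1Rw1, w2Rw2
Complete open branch: countermodel on an S4-frame, so not valid in S4, nor in K, T (the same frame is also a K-frame and a T-frame).
S5-tableau for the negation ¬(◇¬p → □◇¬p):
1. ¬(◇¬p → □◇¬p), w0
2. ◇¬p, w0   [¬→-rule on 1]
3. ¬□◇¬p, w0   [¬→-rule on 1]
4. ¬p, w1   [◇-rule on 2: fresh world w1, w0Rw1]
5. ¬◇¬p, w2   [¬□-rule on 3: fresh world w2, w0Rw2]
6. p, w0   [¬◇-rule on 5 via w2Rw0]
7. p, w1   [¬◇-rule on 5 via w2Rw1]
Accessibility: w0Rw0, w0Rw1, w0Rw2, w1Rw0, w1Rw1, w1Rw2, w2Rw0, w2Rw1, w2Rw2
Branch closes: p and ¬p both at w1.
Every branch closes (one shown): valid in S5.

S5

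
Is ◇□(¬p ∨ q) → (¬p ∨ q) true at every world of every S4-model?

Tableau for the negation ¬(◇□(¬p ∨ q) → (¬p ∨ q)):
1. ¬(◇□(¬p ∨ q) → (¬p ∨ q)), w0
2. ◇□(¬p ∨ q), w0   [¬→-rule on 1]
3. ¬(¬p ∨ q), w0   [¬→-rule on 1]
4. p, w0   [¬∨-rule on 3]
5. ¬q, w0   [¬∨-rule on 3]
6. □(¬p ∨ q), w1   [◇-rule on 2: fresh world w1, w0Rw1]
7. ¬p ∨ q, w1   [□-rule on 6 via w1Rw1]
8. q, w1   [∨-rule on 7 (branches; this branch)]
Accessibility: w0Rw0, w0Rw1, w1Rw1
The negation has an open branch (countermodel exists).

Not valid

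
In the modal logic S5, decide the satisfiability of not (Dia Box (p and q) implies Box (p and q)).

1. not (Dia Box (p and q) implies Box (p and q)), 0
2. Dia Box (p and q), 0
3. not Box (p and q), 0
4. Box (p and q), 1
5. p and q, 0
6. p, 0
7. q, 0
8. p and q, 1
9. p, 1
10. q, 1
11. not (p and q), 2
12. p and q, 2
13. p, 2
14. q, 2
15. not q, 2
Accessibility: 0R0, 0R1, 0R2, 1R0, 1R1, 1R2, 2R0, 2R1, 2R2
Branch closes: q and not q both at 2.
(One branch shown.) All branches close.

Unsatisfiable (every branch closes)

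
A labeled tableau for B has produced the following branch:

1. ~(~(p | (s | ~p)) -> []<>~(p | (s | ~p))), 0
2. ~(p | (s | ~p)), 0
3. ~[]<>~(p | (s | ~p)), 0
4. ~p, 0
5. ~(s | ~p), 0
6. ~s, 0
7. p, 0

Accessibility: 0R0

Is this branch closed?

Closed

Both p and ~p appear at 0.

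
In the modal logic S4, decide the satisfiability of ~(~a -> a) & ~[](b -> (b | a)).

1. ~(~a -> a) & ~[](b -> (b | a)), w0
2. ~(~a -> a), w0
3. ~[](b -> (b | a)), w0
4. ~a, w0
5. ~(b -> (b | a)), w1
6. b, w1
7. ~(b | a), w1
8. ~b, w1
9. ~a, w1
Accessibility: w0Rw0, w0Rw1, w1Rw1
Branch closes: b and ~b both at w1.
(One branch shown.) All branches close.

Unsatisfiable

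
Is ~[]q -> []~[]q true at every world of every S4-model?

No, not valid

Tableau for the negation ~(~[]q -> []~[]q):
1. ~(~[]q -> []~[]q), 0
2. ~[]q, 0
3. ~[]~[]q, 0
4. ~q, 1
5. []q, 2
6. q, 2
Accessibility: 0R0, 0R1, 0R2, 1R1, 2R2
The negation has an open branch (countermodel exists).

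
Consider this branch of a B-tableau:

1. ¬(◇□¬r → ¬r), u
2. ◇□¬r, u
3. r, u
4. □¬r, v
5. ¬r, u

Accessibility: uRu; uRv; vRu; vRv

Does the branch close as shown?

Closed

Both r and ¬r appear at u.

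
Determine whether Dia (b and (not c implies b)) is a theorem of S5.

Tableau for the negation not Dia (b and (not c implies b)):
1. not Dia (b and (not c implies b)), u
2. not (b and (not c implies b)), u
3. not (not c implies b), u
4. not c, u
5. not b, u
Accessibility: uRu
The negation has an open branch (countermodel exists).

No, not valid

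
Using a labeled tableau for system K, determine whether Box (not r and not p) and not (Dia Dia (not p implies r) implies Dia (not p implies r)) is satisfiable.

Satisfiable

1. Box (not r and not p) and not (Dia Dia (not p implies r) implies Dia (not p implies r)), 0
2. Box (not r and not p), 0
3. not (Dia Dia (not p implies r) implies Dia (not p implies r)), 0
4. Dia Dia (not p implies r), 0
5. not Dia (not p implies r), 0
6. Dia (not p implies r), 1
7. not r and not p, 1
8. not r, 1
9. not p, 1
10. not (not p implies r), 1
11. not p implies r, 2
12. r, 2
Accessibility: 0R1, 1R2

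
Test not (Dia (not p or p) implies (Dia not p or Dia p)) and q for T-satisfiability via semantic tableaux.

Unsatisfiable

1. not (Dia (not p or p) implies (Dia not p or Dia p)) and q, w0
2. not (Dia (not p or p) implies (Dia not p or Dia p)), w0   [and-rule on 1]
3. q, w0   [and-rule on 1]
4. Dia (not p or p), w0   [neg-implies-rule on 2]
5. not (Dia not p or Dia p), w0   [neg-implies-rule on 2]
6. not Dia not p, w0   [neg-or-rule on 5]
7. not Dia p, w0   [neg-or-rule on 5]
8. p, w0   [neg-Dia-rule on 6 via w0Rw0]
9. not p, w0   [neg-Dia-rule on 7 via w0Rw0]
Accessibility: w0Rw0
Branch closes: p and not p both at w0.
(One branch shown.) All branches close.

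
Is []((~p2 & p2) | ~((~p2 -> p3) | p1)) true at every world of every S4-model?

Not valid

Tableau for the negation ~[]((~p2 & p2) | ~((~p2 -> p3) | p1)):
1. ~[]((~p2 & p2) | ~((~p2 -> p3) | p1)), w0
2. ~((~p2 & p2) | ~((~p2 -> p3) | p1)), w1   [~[]-rule on 1: fresh world w1, w0Rw1]
3. ~(~p2 & p2), w1   [~|-rule on 2]
4. (~p2 -> p3) | p1, w1   [~|-rule on 2]
5. ~p2, w1   [~&-rule on 3 (branches; this branch)]
6. p1, w1   [|-rule on 4 (branches; this branch)]
Accessibility: w0Rw0, w0Rw1, w1Rw1
The negation has an open branch (countermodel exists).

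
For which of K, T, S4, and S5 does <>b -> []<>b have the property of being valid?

S4-tableau for the negation ~(<>b -> []<>b):
1. ~(<>b -> []<>b), w0
2. <>b, w0
3. ~[]<>b, w0
4. b, w1
5. ~<>b, w2
6. ~b, w2
Accessibility: w0Rw0, w0Rw1, w0Rw2, w1Rw1, w2Rw2
Complete open branch: countermodel on an S4-frame, so not valid in S4, nor in K, T (the same frame is also a K-frame and a T-frame).
S5-tableau for the negation ~(<>b -> []<>b):
1. ~(<>b -> []<>b), w0
2. <>b, w0
3. ~[]<>b, w0
4. b, w1
5. ~<>b, w2
6. ~b, w0
7. ~b, w1
Accessibility: w0Rw0, w0Rw1, w0Rw2, w1Rw0, w1Rw1, w1Rw2, w2Rw0, w2Rw1, w2Rw2
Branch closes: b and ~b both at w1.
Every branch closes (one shown): valid in S5.

S5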